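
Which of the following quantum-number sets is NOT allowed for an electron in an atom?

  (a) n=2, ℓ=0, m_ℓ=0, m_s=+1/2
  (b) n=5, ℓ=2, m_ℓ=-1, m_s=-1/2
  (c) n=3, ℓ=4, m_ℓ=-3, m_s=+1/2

(c) has ℓ = 4 ≥ n = 3, violating 0 ≤ ℓ ≤ n−1.
The remaining sets (a), (b) satisfy all four rules.

(c)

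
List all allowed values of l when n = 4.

l is an integer with 0 ≤ l ≤ n−1, so for n = 4: l = 0, 1, 2, 3.

0, 1, 2, 3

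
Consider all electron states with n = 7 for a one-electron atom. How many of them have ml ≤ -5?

The n = 7 shell has l = 0 through 6; check each.
Orbitals with ml ≤ -5, by l: l=5 → 1; l=6 → 2.
Orbitals: 1 + 2 = 3. Each orbital carries two spin states, so 3 × 2 = 6 states.

6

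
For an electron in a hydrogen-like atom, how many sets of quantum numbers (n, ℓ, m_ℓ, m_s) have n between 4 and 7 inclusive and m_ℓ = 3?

For each n in the range, tally the orbitals obeying m_ℓ = 3:
n=4 → 1; n=5 → 2; n=6 → 3; n=7 → 4.
Orbitals: 1 + 2 + 3 + 4 = 10. Including both spin states (m_s = ±1/2) gives 2 × 10 = 20 states.

20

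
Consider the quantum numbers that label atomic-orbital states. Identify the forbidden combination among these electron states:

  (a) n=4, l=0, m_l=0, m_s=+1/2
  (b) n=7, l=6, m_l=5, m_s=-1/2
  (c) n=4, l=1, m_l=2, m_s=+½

(c)

(c) has |m_l| = 2 > l = 1, violating −l ≤ m_l ≤ l.
The remaining sets (a), (b) satisfy all four rules.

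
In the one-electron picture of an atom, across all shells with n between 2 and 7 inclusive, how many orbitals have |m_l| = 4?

For each n in the range, tally the orbitals obeying |m_l| = 4:
n=5 → 2; n=6 → 4; n=7 → 6.
Total orbitals: 2 + 4 + 6 = 12.

12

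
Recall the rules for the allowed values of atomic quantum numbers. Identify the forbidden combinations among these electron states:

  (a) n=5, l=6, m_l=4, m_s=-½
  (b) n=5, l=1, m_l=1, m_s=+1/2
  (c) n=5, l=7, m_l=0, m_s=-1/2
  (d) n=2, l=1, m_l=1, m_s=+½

(a) has l = 6 ≥ n = 5, violating 0 ≤ l ≤ n−1.
(c) has l = 7 ≥ n = 5, violating 0 ≤ l ≤ n−1.
The remaining sets (b), (d) satisfy all four rules.

(a) and (c)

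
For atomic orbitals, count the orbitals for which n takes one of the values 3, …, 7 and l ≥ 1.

For each n in the range, tally the orbitals obeying l ≥ 1:
n=3 → 8; n=4 → 15; n=5 → 24; n=6 → 35; n=7 → 48.
Total orbitals: 8 + 15 + 24 + 35 + 48 = 130.

130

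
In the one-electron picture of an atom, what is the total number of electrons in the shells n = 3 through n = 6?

Shell n has n² orbitals: 3²=9 + 4²=16 + 5²=25 + 6²=36 = 86 orbitals.
Two spin states per orbital: 2 × 86 = 172 electrons.

172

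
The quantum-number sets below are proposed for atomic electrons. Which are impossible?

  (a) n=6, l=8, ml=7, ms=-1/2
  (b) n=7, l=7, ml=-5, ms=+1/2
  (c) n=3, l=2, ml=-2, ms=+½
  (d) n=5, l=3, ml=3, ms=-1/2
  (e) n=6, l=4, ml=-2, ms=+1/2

(a) has l = 8 ≥ n = 6, violating 0 ≤ l ≤ n−1.
(b) has l = 7 ≥ n = 7, violating 0 ≤ l ≤ n−1.
The remaining sets (c), (d), (e) satisfy all four rules.

(a) and (b)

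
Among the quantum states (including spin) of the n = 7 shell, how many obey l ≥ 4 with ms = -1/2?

Go through l = 0, …, 6 (the values permitted for n = 7).
Per l-value: l=4 → 9; l=5 → 11; l=6 → 13.
Orbitals: 9 + 11 + 13 = 33. With ms fixed to a single value there is one state per orbital, giving 33 states.

33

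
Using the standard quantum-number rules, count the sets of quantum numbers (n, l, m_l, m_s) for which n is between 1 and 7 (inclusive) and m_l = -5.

Count contributing orbitals for each principal shell:
n=6 → 1; n=7 → 2.
Orbitals: 1 + 2 = 3. Including both spin states (m_s = ±1/2) gives 2 × 3 = 6 states.

6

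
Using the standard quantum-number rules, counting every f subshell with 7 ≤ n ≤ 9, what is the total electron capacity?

42

An f subshell (ℓ = 3) exists for every n ≥ 4, so shells n = 7, 8, 9 each contribute one — 3 subshells.
Since each f subshell holds 2(2·3+1) = 14 electrons, the total is 3 × 14 = 42.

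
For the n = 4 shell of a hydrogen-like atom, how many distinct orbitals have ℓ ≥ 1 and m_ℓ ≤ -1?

6

The (ℓ, m_ℓ) pairs meeting ℓ ≥ 1 and m_ℓ ≤ -1 give: ℓ=1 → 1; ℓ=2 → 2; ℓ=3 → 3.
Total orbitals: 1 + 2 + 3 = 6.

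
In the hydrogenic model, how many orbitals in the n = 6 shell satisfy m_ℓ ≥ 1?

15

Go through ℓ = 0, …, 5 (the values permitted for n = 6).
Orbitals with m_ℓ ≥ 1, by ℓ: ℓ=1 → 1; ℓ=2 → 2; ℓ=3 → 3; ℓ=4 → 4; ℓ=5 → 5.
Total orbitals: 1 + 2 + 3 + 4 + 5 = 15.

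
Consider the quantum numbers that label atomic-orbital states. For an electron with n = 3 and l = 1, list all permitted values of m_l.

m_l takes every integer from −l to +l. With l = 1 that gives the 3 values -1, 0, 1.

-1, 0, 1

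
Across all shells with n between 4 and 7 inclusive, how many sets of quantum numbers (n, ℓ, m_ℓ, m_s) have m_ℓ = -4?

12

Per-shell orbital counts meeting the constraint:
n=5 → 1; n=6 → 2; n=7 → 3.
Orbitals: 1 + 2 + 3 = 6. Including both spin states (m_s = ±1/2) gives 2 × 6 = 12 states.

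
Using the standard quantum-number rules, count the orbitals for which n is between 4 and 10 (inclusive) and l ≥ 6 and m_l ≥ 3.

Count contributing orbitals for each principal shell:
n=7 → 4; n=8 → 9; n=9 → 15; n=10 → 22.
Total orbitals: 4 + 9 + 15 + 22 = 50.

50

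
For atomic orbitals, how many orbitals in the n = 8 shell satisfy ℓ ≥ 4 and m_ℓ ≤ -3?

With n = 8 the allowed ℓ are 0, 1, …, 7.
Per ℓ-value: ℓ=4 → 2; ℓ=5 → 3; ℓ=6 → 4; ℓ=7 → 5.
Total orbitals: 2 + 3 + 4 + 5 = 14.

14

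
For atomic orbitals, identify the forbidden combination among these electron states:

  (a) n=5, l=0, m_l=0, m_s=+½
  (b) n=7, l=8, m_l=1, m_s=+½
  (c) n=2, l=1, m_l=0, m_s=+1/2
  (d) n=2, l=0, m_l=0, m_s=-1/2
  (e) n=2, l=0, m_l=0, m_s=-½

(b)

(b) has l = 8 ≥ n = 7, violating 0 ≤ l ≤ n−1.
The remaining sets (a), (c), (d), (e) satisfy all four rules.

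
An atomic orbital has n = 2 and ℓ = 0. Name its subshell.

ℓ = 0 corresponds to the letter 's', so the subshell is 2s.

2s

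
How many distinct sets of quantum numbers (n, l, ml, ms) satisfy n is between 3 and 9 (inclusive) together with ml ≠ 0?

476

For each n in the range, tally the orbitals obeying ml ≠ 0:
n=3 → 6; n=4 → 12; n=5 → 20; n=6 → 30; n=7 → 42; n=8 → 56; n=9 → 72.
Orbitals: 6 + 12 + 20 + 30 + 42 + 56 + 72 = 238. Including both spin states (ms = ±1/2) gives 2 × 238 = 476 states.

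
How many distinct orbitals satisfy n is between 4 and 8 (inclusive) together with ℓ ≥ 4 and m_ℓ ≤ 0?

Count contributing orbitals for each principal shell:
n=5 → 5; n=6 → 11; n=7 → 18; n=8 → 26.
Total orbitals: 5 + 11 + 18 + 26 = 60.

60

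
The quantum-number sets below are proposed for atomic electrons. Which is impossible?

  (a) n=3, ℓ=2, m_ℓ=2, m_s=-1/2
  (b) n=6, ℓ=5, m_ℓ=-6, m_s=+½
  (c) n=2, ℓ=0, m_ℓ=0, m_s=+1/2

(b)

(b) has |m_ℓ| = 6 > ℓ = 5, violating −ℓ ≤ m_ℓ ≤ ℓ.
The remaining sets (a), (c) satisfy all four rules.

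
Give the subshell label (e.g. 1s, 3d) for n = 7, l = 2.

l = 2 corresponds to the letter 'd', so the subshell is 7d.

7d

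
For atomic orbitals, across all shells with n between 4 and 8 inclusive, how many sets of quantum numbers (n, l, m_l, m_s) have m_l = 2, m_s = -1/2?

Treat each shell separately and count matching orbitals:
n=4 → 2; n=5 → 3; n=6 → 4; n=7 → 5; n=8 → 6.
Orbitals: 2 + 3 + 4 + 5 + 6 = 20. With m_s fixed to -1/2 there is one state per orbital, so 20 states.

20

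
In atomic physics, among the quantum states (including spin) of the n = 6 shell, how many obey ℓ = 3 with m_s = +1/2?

7

With n = 6 the allowed ℓ are 0, 1, …, 5.
Per ℓ-value: ℓ=3 → 7.
Orbitals: 7. With m_s fixed to a single value there is one state per orbital, giving 7 states.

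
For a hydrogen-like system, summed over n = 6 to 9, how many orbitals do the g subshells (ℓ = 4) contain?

36

A g subshell (ℓ = 4) exists for every n ≥ 5, so shells n = 6, 7, 8, 9 each contribute one — 4 subshells.
Since each g subshell has 2·4+1 = 9 orbitals, the total is 4 × 9 = 36.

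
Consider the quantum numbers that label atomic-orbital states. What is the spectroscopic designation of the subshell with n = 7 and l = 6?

l = 6 corresponds to the letter 'i', so the subshell is 7i.

7i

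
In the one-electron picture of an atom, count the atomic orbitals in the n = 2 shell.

The n = 2 shell contains n² = 2² = 4 orbitals.

4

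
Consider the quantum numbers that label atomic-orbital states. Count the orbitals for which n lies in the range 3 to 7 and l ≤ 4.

100

Treat each shell separately and count matching orbitals:
n=3 → 9; n=4 → 16; n=5 → 25; n=6 → 25; n=7 → 25.
Total orbitals: 9 + 16 + 25 + 25 + 25 = 100.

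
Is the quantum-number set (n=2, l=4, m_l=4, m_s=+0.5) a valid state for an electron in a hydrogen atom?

The orbital quantum number must satisfy 0 ≤ l ≤ n−1. With n = 2 the allowed l values are 0, 1, so l = 4 is out of range.

Invalid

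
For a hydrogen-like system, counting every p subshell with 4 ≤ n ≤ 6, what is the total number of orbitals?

A p subshell (l = 1) exists for every n ≥ 2, so shells n = 4, 5, 6 each contribute one — 3 subshells.
Since each p subshell has 2·1+1 = 3 orbitals, the total is 3 × 3 = 9.

9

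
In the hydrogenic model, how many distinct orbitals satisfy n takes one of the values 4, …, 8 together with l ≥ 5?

74

Go shell by shell, enumerating (l, m_l) with l ≥ 5:
n=6 → 11; n=7 → 24; n=8 → 39.
Total orbitals: 11 + 24 + 39 = 74.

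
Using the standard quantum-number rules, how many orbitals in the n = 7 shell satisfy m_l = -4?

3

Contributions: l=4 → 1; l=5 → 1; l=6 → 1.
Total orbitals: 1 + 1 + 1 = 3.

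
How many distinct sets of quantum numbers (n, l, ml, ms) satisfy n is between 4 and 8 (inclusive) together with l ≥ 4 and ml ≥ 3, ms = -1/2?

30

For each n in the range, tally the orbitals obeying l ≥ 4 and ml ≥ 3:
n=5 → 2; n=6 → 5; n=7 → 9; n=8 → 14.
Orbitals: 2 + 5 + 9 + 14 = 30. With ms fixed to -1/2 there is one state per orbital, so 30 states.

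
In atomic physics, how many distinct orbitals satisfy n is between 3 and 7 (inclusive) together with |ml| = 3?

20

Per-shell orbital counts meeting the constraint:
n=4 → 2; n=5 → 4; n=6 → 6; n=7 → 8.
Total orbitals: 2 + 4 + 6 + 8 = 20.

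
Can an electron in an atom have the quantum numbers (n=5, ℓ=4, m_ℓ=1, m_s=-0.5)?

Allowed

n = 5 is a positive integer. ℓ = 4 satisfies 0 ≤ ℓ ≤ n−1 = 4. m_ℓ = 1 lies in the range −ℓ … +ℓ (here −4 … 4). m_s = -1/2 is one of ±1/2.
All four constraints are satisfied.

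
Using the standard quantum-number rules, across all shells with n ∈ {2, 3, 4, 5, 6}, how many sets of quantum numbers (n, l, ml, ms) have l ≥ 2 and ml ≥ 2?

Treat each shell separately and count matching orbitals:
n=3 → 1; n=4 → 3; n=5 → 6; n=6 → 10.
Orbitals: 1 + 3 + 6 + 10 = 20. Including both spin states (ms = ±1/2) gives 2 × 20 = 40 states.

40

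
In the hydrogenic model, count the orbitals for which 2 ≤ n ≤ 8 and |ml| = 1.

56

Go shell by shell, enumerating (l, ml) with |ml| = 1:
n=2 → 2; n=3 → 4; n=4 → 6; n=5 → 8; n=6 → 10; n=7 → 12; n=8 → 14.
Total orbitals: 2 + 4 + 6 + 8 + 10 + 12 + 14 = 56.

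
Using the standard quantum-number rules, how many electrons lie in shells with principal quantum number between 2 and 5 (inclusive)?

108

Shell n has n² orbitals: 2²=4 + 3²=9 + 4²=16 + 5²=25 = 54 orbitals.
Two spin states per orbital: 2 × 54 = 108 electrons.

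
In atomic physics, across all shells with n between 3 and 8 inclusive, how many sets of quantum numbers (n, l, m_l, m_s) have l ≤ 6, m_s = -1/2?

184

For each n in the range, tally the orbitals obeying l ≤ 6:
n=3 → 9; n=4 → 16; n=5 → 25; n=6 → 36; n=7 → 49; n=8 → 49.
Orbitals: 9 + 16 + 25 + 36 + 49 + 49 = 184. With m_s fixed to -1/2 there is one state per orbital, so 184 states.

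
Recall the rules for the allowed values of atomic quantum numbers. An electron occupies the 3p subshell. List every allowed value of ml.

-1, 0, 1

The 3p subshell has l = 1, and ml takes every integer from −l to +l. With l = 1 that gives the 3 values -1, 0, 1.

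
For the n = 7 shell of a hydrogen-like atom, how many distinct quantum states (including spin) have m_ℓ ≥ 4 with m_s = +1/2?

The n = 7 shell has ℓ = 0 through 6; check each.
Per ℓ-value: ℓ=4 → 1; ℓ=5 → 2; ℓ=6 → 3.
Orbitals: 1 + 2 + 3 = 6. With m_s fixed to a single value there is one state per orbital, giving 6 states.

6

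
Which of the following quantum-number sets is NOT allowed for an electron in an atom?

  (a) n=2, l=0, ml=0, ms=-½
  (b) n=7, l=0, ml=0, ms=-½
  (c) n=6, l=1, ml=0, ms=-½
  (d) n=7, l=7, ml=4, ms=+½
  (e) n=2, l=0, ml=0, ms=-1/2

(d) has l = 7 ≥ n = 7, violating 0 ≤ l ≤ n−1.
The remaining sets (a), (b), (c), (e) satisfy all four rules.

(d)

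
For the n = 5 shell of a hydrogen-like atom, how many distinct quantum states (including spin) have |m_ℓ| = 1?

Go through ℓ = 0, …, 4 (the values permitted for n = 5).
Per ℓ-value: ℓ=1 → 2; ℓ=2 → 2; ℓ=3 → 2; ℓ=4 → 2.
Orbitals: 2 + 2 + 2 + 2 = 8. Each orbital carries two spin states, so 8 × 2 = 16 states.

16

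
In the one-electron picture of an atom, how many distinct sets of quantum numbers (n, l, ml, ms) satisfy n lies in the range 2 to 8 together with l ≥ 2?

Work shell by shell — for each n, count the (l, ml) pairs that satisfy l ≥ 2:
n=3 → 5; n=4 → 12; n=5 → 21; n=6 → 32; n=7 → 45; n=8 → 60.
Orbitals: 5 + 12 + 21 + 32 + 45 + 60 = 175. Including both spin states (ms = ±1/2) gives 2 × 175 = 350 states.

350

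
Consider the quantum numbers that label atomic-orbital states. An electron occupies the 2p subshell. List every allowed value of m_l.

-1, 0, 1

The 2p subshell has l = 1, and m_l takes every integer from −l to +l. With l = 1 that gives the 3 values -1, 0, 1.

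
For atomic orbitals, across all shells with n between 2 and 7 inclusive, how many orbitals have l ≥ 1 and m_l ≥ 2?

Count contributing orbitals for each principal shell:
n=3 → 1; n=4 → 3; n=5 → 6; n=6 → 10; n=7 → 15.
Total orbitals: 1 + 3 + 6 + 10 + 15 = 35.

35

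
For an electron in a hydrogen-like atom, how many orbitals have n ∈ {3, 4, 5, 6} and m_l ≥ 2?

For each n in the range, tally the orbitals obeying m_l ≥ 2:
n=3 → 1; n=4 → 3; n=5 → 6; n=6 → 10.
Total orbitals: 1 + 3 + 6 + 10 = 20.

20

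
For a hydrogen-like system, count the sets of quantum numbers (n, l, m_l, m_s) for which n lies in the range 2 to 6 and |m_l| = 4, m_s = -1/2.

Per-shell orbital counts meeting the constraint:
n=5 → 2; n=6 → 4.
Orbitals: 2 + 4 = 6. With m_s fixed to -1/2 there is one state per orbital, so 6 states.

6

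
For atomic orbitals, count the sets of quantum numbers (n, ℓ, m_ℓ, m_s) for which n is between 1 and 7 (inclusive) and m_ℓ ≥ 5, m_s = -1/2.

4

Count contributing orbitals for each principal shell:
n=6 → 1; n=7 → 3.
Orbitals: 1 + 3 = 4. With m_s fixed to -1/2 there is one state per orbital, so 4 states.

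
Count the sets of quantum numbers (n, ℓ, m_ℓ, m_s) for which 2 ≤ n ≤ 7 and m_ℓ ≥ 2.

70

Treat each shell separately and count matching orbitals:
n=3 → 1; n=4 → 3; n=5 → 6; n=6 → 10; n=7 → 15.
Orbitals: 1 + 3 + 6 + 10 + 15 = 35. Including both spin states (m_s = ±1/2) gives 2 × 35 = 70 states.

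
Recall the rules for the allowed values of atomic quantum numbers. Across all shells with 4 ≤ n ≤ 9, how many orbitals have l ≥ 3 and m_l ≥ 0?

119

For each n in the range, tally the orbitals obeying l ≥ 3 and m_l ≥ 0:
n=4 → 4; n=5 → 9; n=6 → 15; n=7 → 22; n=8 → 30; n=9 → 39.
Total orbitals: 4 + 9 + 15 + 22 + 30 + 39 = 119.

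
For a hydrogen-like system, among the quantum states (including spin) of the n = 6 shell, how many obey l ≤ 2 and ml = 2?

The n = 6 shell has l = 0 through 5; check each.
The (l, ml) pairs meeting l ≤ 2 and ml = 2 give: l=2 → 1.
Orbitals: 1. Each orbital carries two spin states, so 1 × 2 = 2 states.

2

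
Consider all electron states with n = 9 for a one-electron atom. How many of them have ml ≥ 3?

Contributions: l=3 → 1; l=4 → 2; l=5 → 3; l=6 → 4; l=7 → 5; l=8 → 6.
Orbitals: 1 + 2 + 3 + 4 + 5 + 6 = 21. Each orbital carries two spin states, so 21 × 2 = 42 states.

42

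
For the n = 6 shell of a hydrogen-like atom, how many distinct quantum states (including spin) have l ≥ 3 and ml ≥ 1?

24

The n = 6 shell has l = 0 through 5; check each.
Contributions: l=3 → 3; l=4 → 4; l=5 → 5.
Orbitals: 3 + 4 + 5 = 12. Each orbital carries two spin states, so 12 × 2 = 24 states.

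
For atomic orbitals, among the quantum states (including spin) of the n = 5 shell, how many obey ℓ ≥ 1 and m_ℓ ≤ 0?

28

Orbitals with ℓ ≥ 1 and m_ℓ ≤ 0, by ℓ: ℓ=1 → 2; ℓ=2 → 3; ℓ=3 → 4; ℓ=4 → 5.
Orbitals: 2 + 3 + 4 + 5 = 14. Each orbital carries two spin states, so 14 × 2 = 28 states.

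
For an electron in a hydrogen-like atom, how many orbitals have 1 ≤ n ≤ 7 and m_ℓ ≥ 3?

Work shell by shell — for each n, count the (ℓ, m_ℓ) pairs that satisfy m_ℓ ≥ 3:
n=4 → 1; n=5 → 3; n=6 → 6; n=7 → 10.
Total orbitals: 1 + 3 + 6 + 10 = 20.

20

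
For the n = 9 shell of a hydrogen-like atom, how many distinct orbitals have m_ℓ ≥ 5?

10

Go through ℓ = 0, …, 8 (the values permitted for n = 9).
The (ℓ, m_ℓ) pairs meeting m_ℓ ≥ 5 give: ℓ=5 → 1; ℓ=6 → 2; ℓ=7 → 3; ℓ=8 → 4.
Total orbitals: 1 + 2 + 3 + 4 = 10.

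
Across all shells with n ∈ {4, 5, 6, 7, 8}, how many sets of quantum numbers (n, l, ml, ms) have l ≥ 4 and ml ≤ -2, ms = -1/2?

Per-shell orbital counts meeting the constraint:
n=5 → 3; n=6 → 7; n=7 → 12; n=8 → 18.
Orbitals: 3 + 7 + 12 + 18 = 40. With ms fixed to -1/2 there is one state per orbital, so 40 states.

40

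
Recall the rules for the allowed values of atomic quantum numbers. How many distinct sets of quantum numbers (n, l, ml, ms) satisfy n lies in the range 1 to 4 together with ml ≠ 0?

40

Per-shell orbital counts meeting the constraint:
n=2 → 2; n=3 → 6; n=4 → 12.
Orbitals: 2 + 6 + 12 = 20. Including both spin states (ms = ±1/2) gives 2 × 20 = 40 states.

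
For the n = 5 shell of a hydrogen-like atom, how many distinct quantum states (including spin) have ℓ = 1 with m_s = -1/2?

Go through ℓ = 0, …, 4 (the values permitted for n = 5).
Contributions: ℓ=1 → 3.
Orbitals: 3. With m_s fixed to a single value there is one state per orbital, giving 3 states.

3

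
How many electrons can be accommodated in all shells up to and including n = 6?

182

Total orbitals = 1² + 2² + 3² + 4² + 5² + 6² = 91. Doubling for spin gives 182 electrons.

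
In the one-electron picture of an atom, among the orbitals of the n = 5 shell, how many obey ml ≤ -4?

The (l, ml) pairs meeting ml ≤ -4 give: l=4 → 1.
Total orbitals: 1.

1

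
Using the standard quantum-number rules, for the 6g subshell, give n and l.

The leading integer gives n = 6; the letter 'g' means l = 4.

n = 6, l = 4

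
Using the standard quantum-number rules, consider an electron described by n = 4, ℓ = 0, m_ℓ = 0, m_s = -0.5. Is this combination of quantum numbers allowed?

n = 4 is a positive integer. ℓ = 0 satisfies 0 ≤ ℓ ≤ n−1 = 3. m_ℓ = 0 lies in the range −ℓ … +ℓ (here 0). m_s = -1/2 is one of ±1/2.
All four constraints are satisfied.

Allowed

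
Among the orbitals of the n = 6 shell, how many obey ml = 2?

4

The n = 6 shell has l = 0 through 5; check each.
Orbitals with ml = 2, by l: l=2 → 1; l=3 → 1; l=4 → 1; l=5 → 1.
Total orbitals: 1 + 1 + 1 + 1 = 4.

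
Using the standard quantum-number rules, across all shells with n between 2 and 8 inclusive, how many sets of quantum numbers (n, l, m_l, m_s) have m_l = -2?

Work shell by shell — for each n, count the (l, m_l) pairs that satisfy m_l = -2:
n=3 → 1; n=4 → 2; n=5 → 3; n=6 → 4; n=7 → 5; n=8 → 6.
Orbitals: 1 + 2 + 3 + 4 + 5 + 6 = 21. Including both spin states (m_s = ±1/2) gives 2 × 21 = 42 states.

42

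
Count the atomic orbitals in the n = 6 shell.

The n = 6 shell contains n² = 6² = 36 orbitals.

36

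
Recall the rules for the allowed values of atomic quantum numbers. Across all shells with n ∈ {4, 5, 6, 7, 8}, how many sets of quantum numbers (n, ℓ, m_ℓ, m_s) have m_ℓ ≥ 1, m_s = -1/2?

80

Treat each shell separately and count matching orbitals:
n=4 → 6; n=5 → 10; n=6 → 15; n=7 → 21; n=8 → 28.
Orbitals: 6 + 10 + 15 + 21 + 28 = 80. With m_s fixed to -1/2 there is one state per orbital, so 80 states.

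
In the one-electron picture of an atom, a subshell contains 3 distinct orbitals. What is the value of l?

2l+1 = 3 gives l = 1.

l = 1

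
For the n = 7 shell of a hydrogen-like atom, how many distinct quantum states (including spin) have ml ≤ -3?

With n = 7 the allowed l are 0, 1, …, 6.
Orbitals with ml ≤ -3, by l: l=3 → 1; l=4 → 2; l=5 → 3; l=6 → 4.
Orbitals: 1 + 2 + 3 + 4 = 10. Each orbital carries two spin states, so 10 × 2 = 20 states.

20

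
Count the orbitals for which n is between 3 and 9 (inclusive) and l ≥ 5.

130

Per-shell orbital counts meeting the constraint:
n=6 → 11; n=7 → 24; n=8 → 39; n=9 → 56.
Total orbitals: 11 + 24 + 39 + 56 = 130.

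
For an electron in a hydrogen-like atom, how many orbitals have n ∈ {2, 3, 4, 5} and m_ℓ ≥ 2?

10

Count contributing orbitals for each principal shell:
n=3 → 1; n=4 → 3; n=5 → 6.
Total orbitals: 1 + 3 + 6 = 10.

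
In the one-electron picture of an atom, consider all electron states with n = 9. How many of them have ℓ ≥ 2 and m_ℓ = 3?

For n = 9, ℓ ranges over 0 … 8.
The (ℓ, m_ℓ) pairs meeting ℓ ≥ 2 and m_ℓ = 3 give: ℓ=3 → 1; ℓ=4 → 1; ℓ=5 → 1; ℓ=6 → 1; ℓ=7 → 1; ℓ=8 → 1.
Orbitals: 1 + 1 + 1 + 1 + 1 + 1 = 6. Each orbital carries two spin states, so 6 × 2 = 12 states.

12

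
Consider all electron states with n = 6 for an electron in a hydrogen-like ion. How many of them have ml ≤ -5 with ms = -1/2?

Go through l = 0, …, 5 (the values permitted for n = 6).
Per l-value: l=5 → 1.
Orbitals: 1. With ms fixed to a single value there is one state per orbital, giving 1 state.

1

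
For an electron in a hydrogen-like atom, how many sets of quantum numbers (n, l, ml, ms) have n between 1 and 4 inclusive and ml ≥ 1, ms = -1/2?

10

Go shell by shell, enumerating (l, ml) with ml ≥ 1:
n=2 → 1; n=3 → 3; n=4 → 6.
Orbitals: 1 + 3 + 6 = 10. With ms fixed to -1/2 there is one state per orbital, so 10 states.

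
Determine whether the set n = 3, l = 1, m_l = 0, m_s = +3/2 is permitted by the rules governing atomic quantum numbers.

The spin quantum number for an electron can only be m_s = +1/2 or −1/2; m_s = +3/2 is not one of those.

Invalid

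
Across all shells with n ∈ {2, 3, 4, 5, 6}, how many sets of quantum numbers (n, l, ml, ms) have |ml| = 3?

Per-shell orbital counts meeting the constraint:
n=4 → 2; n=5 → 4; n=6 → 6.
Orbitals: 2 + 4 + 6 = 12. Including both spin states (ms = ±1/2) gives 2 × 12 = 24 states.

24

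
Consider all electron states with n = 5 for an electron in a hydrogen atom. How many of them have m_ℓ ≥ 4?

2

Go through ℓ = 0, …, 4 (the values permitted for n = 5).
The (ℓ, m_ℓ) pairs meeting m_ℓ ≥ 4 give: ℓ=4 → 1.
Orbitals: 1. Each orbital carries two spin states, so 1 × 2 = 2 states.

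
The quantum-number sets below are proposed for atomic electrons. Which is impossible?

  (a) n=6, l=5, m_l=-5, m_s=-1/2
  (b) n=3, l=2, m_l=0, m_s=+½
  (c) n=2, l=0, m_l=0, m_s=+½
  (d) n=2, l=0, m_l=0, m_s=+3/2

(d) has m_s = +3/2, but an electron's spin must be ±1/2.
The remaining sets (a), (b), (c) satisfy all four rules.

(d)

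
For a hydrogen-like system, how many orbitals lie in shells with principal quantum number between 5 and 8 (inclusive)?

174

Shell n has n² orbitals: 5²=25 + 6²=36 + 7²=49 + 8²=64 = 174 orbitals.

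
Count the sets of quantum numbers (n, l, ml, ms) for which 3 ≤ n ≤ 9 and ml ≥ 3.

112

Work shell by shell — for each n, count the (l, ml) pairs that satisfy ml ≥ 3:
n=4 → 1; n=5 → 3; n=6 → 6; n=7 → 10; n=8 → 15; n=9 → 21.
Orbitals: 1 + 3 + 6 + 10 + 15 + 21 = 56. Including both spin states (ms = ±1/2) gives 2 × 56 = 112 states.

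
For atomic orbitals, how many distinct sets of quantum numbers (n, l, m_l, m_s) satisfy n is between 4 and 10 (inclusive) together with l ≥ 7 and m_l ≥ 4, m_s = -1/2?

Treat each shell separately and count matching orbitals:
n=8 → 4; n=9 → 9; n=10 → 15.
Orbitals: 4 + 9 + 15 = 28. With m_s fixed to -1/2 there is one state per orbital, so 28 states.

28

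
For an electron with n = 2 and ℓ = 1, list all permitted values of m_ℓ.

-1, 0, 1

m_ℓ takes every integer from −ℓ to +ℓ. With ℓ = 1 that gives the 3 values -1, 0, 1.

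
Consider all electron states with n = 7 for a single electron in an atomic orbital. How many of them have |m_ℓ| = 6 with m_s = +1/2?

For n = 7, ℓ ranges over 0 … 6.
Per ℓ-value: ℓ=6 → 2.
Orbitals: 2. With m_s fixed to a single value there is one state per orbital, giving 2 states.

2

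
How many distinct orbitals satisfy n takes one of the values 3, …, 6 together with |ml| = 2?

Go shell by shell, enumerating (l, ml) with |ml| = 2:
n=3 → 2; n=4 → 4; n=5 → 6; n=6 → 8.
Total orbitals: 2 + 4 + 6 + 8 = 20.

20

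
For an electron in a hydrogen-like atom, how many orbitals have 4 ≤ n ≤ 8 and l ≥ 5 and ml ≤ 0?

For each n in the range, tally the orbitals obeying l ≥ 5 and ml ≤ 0:
n=6 → 6; n=7 → 13; n=8 → 21.
Total orbitals: 6 + 13 + 21 = 40.

40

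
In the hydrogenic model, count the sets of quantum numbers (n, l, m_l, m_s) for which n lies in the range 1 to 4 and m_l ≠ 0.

Go shell by shell, enumerating (l, m_l) with m_l ≠ 0:
n=2 → 2; n=3 → 6; n=4 → 12.
Orbitals: 2 + 6 + 12 = 20. Including both spin states (m_s = ±1/2) gives 2 × 20 = 40 states.

40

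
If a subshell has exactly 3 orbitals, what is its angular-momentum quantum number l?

2l+1 = 3 gives l = 1.

l = 1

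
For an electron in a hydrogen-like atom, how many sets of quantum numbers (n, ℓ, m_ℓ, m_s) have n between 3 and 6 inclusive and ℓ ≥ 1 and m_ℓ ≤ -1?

Per-shell orbital counts meeting the constraint:
n=3 → 3; n=4 → 6; n=5 → 10; n=6 → 15.
Orbitals: 3 + 6 + 10 + 15 = 34. Including both spin states (m_s = ±1/2) gives 2 × 34 = 68 states.

68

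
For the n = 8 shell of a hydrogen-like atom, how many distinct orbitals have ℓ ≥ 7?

The n = 8 shell has ℓ = 0 through 7; check each.
Per ℓ-value: ℓ=7 → 15.
Total orbitals: 15.

15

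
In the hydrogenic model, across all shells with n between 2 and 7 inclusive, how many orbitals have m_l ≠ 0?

112

Work shell by shell — for each n, count the (l, m_l) pairs that satisfy m_l ≠ 0:
n=2 → 2; n=3 → 6; n=4 → 12; n=5 → 20; n=6 → 30; n=7 → 42.
Total orbitals: 2 + 6 + 12 + 20 + 30 + 42 = 112.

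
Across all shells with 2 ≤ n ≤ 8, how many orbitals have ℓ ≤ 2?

58

Go shell by shell, enumerating (ℓ, m_ℓ) with ℓ ≤ 2:
n=2 → 4; n=3 → 9; n=4 → 9; n=5 → 9; n=6 → 9; n=7 → 9; n=8 → 9.
Total orbitals: 4 + 9 + 9 + 9 + 9 + 9 + 9 = 58.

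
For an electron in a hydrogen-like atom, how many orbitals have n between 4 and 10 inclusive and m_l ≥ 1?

For each n in the range, tally the orbitals obeying m_l ≥ 1:
n=4 → 6; n=5 → 10; n=6 → 15; n=7 → 21; n=8 → 28; n=9 → 36; n=10 → 45.
Total orbitals: 6 + 10 + 15 + 21 + 28 + 36 + 45 = 161.

161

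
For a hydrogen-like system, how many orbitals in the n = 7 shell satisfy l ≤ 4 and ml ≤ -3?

3

The (l, ml) pairs meeting l ≤ 4 and ml ≤ -3 give: l=3 → 1; l=4 → 2.
Total orbitals: 1 + 2 = 3.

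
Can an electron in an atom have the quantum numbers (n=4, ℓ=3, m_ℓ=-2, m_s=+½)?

n = 4 is a positive integer. ℓ = 3 satisfies 0 ≤ ℓ ≤ n−1 = 3. m_ℓ = -2 lies in the range −ℓ … +ℓ (here −3 … 3). m_s = +1/2 is one of ±1/2.
All four constraints are satisfied.

Yes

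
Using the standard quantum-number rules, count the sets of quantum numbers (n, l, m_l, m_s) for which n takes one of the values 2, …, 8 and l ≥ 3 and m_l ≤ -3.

70

For each n in the range, tally the orbitals obeying l ≥ 3 and m_l ≤ -3:
n=4 → 1; n=5 → 3; n=6 → 6; n=7 → 10; n=8 → 15.
Orbitals: 1 + 3 + 6 + 10 + 15 = 35. Including both spin states (m_s = ±1/2) gives 2 × 35 = 70 states.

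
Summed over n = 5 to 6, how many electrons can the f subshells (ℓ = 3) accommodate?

An f subshell (ℓ = 3) exists for every n ≥ 4, so shells n = 5, 6 each contribute one — 2 subshells.
Since each f subshell holds 2(2·3+1) = 14 electrons, the total is 2 × 14 = 28.

28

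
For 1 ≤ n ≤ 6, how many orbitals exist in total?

91

Total orbitals = 1² + 2² + 3² + 4² + 5² + 6² = 91.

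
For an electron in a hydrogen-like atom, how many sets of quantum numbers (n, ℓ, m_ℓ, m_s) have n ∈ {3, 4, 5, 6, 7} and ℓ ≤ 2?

Treat each shell separately and count matching orbitals:
n=3 → 9; n=4 → 9; n=5 → 9; n=6 → 9; n=7 → 9.
Orbitals: 9 + 9 + 9 + 9 + 9 = 45. Including both spin states (m_s = ±1/2) gives 2 × 45 = 90 states.

90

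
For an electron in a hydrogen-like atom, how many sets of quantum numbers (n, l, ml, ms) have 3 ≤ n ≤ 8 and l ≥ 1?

Treat each shell separately and count matching orbitals:
n=3 → 8; n=4 → 15; n=5 → 24; n=6 → 35; n=7 → 48; n=8 → 63.
Orbitals: 8 + 15 + 24 + 35 + 48 + 63 = 193. Including both spin states (ms = ±1/2) gives 2 × 193 = 386 states.

386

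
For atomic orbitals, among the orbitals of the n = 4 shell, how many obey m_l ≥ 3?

The n = 4 shell has l = 0 through 3; check each.
Orbitals with m_l ≥ 3, by l: l=3 → 1.
Total orbitals: 1.

1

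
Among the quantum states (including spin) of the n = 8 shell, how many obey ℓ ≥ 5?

78

For n = 8, ℓ ranges over 0 … 7.
Orbitals with ℓ ≥ 5, by ℓ: ℓ=5 → 11; ℓ=6 → 13; ℓ=7 → 15.
Orbitals: 11 + 13 + 15 = 39. Each orbital carries two spin states, so 39 × 2 = 78 states.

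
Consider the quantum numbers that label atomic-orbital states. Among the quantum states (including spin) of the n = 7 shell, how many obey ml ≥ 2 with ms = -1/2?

15

With n = 7 the allowed l are 0, 1, …, 6.
Orbitals with ml ≥ 2, by l: l=2 → 1; l=3 → 2; l=4 → 3; l=5 → 4; l=6 → 5.
Orbitals: 1 + 2 + 3 + 4 + 5 = 15. With ms fixed to a single value there is one state per orbital, giving 15 states.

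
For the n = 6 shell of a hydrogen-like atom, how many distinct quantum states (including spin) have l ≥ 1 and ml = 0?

10

Go through l = 0, …, 5 (the values permitted for n = 6).
Contributions: l=1 → 1; l=2 → 1; l=3 → 1; l=4 → 1; l=5 → 1.
Orbitals: 1 + 1 + 1 + 1 + 1 = 5. Each orbital carries two spin states, so 5 × 2 = 10 states.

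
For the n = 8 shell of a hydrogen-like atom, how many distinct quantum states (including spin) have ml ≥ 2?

42

With n = 8 the allowed l are 0, 1, …, 7.
Contributions: l=2 → 1; l=3 → 2; l=4 → 3; l=5 → 4; l=6 → 5; l=7 → 6.
Orbitals: 1 + 2 + 3 + 4 + 5 + 6 = 21. Each orbital carries two spin states, so 21 × 2 = 42 states.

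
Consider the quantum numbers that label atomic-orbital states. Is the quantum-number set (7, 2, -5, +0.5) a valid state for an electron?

The magnetic quantum number must satisfy −ℓ ≤ m_ℓ ≤ ℓ. With ℓ = 2, m_ℓ can only be -2, -1, 0, 1, 2, so m_ℓ = -5 is forbidden.

Not allowed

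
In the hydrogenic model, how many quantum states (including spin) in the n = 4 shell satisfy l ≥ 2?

24

Go through l = 0, …, 3 (the values permitted for n = 4).
Per l-value: l=2 → 5; l=3 → 7.
Orbitals: 5 + 7 = 12. Each orbital carries two spin states, so 12 × 2 = 24 states.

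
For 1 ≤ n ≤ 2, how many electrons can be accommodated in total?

Total orbitals = 1² + 2² = 5. Doubling for spin gives 10 electrons.

10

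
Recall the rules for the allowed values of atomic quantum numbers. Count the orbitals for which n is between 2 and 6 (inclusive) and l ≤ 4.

79

Go shell by shell, enumerating (l, ml) with l ≤ 4:
n=2 → 4; n=3 → 9; n=4 → 16; n=5 → 25; n=6 → 25.
Total orbitals: 4 + 9 + 16 + 25 + 25 = 79.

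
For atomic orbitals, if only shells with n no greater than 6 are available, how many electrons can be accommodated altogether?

Total orbitals = 1² + 2² + 3² + 4² + 5² + 6² = 91. Doubling for spin gives 182 electrons.

182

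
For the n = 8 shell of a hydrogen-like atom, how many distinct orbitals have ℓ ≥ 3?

55

Go through ℓ = 0, …, 7 (the values permitted for n = 8).
Orbitals with ℓ ≥ 3, by ℓ: ℓ=3 → 7; ℓ=4 → 9; ℓ=5 → 11; ℓ=6 → 13; ℓ=7 → 15.
Total orbitals: 7 + 9 + 11 + 13 + 15 = 55.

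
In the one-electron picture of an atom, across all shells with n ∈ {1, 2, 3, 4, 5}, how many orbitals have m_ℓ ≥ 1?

Treat each shell separately and count matching orbitals:
n=2 → 1; n=3 → 3; n=4 → 6; n=5 → 10.
Total orbitals: 1 + 3 + 6 + 10 = 20.

20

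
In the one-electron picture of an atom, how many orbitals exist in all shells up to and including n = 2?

5

Total orbitals = 1² + 2² = 5.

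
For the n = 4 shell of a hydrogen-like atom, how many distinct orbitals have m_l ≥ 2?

With n = 4 the allowed l are 0, 1, …, 3.
Contributions: l=2 → 1; l=3 → 2.
Total orbitals: 1 + 2 = 3.

3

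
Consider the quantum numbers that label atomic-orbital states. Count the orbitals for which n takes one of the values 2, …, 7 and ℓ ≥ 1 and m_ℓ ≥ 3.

Work shell by shell — for each n, count the (ℓ, m_ℓ) pairs that satisfy ℓ ≥ 1 and m_ℓ ≥ 3:
n=4 → 1; n=5 → 3; n=6 → 6; n=7 → 10.
Total orbitals: 1 + 3 + 6 + 10 = 20.

20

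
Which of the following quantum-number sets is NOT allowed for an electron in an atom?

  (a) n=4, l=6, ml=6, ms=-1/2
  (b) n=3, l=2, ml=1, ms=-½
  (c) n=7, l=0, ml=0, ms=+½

(a) has l = 6 ≥ n = 4, violating 0 ≤ l ≤ n−1.
The remaining sets (b), (c) satisfy all four rules.

(a)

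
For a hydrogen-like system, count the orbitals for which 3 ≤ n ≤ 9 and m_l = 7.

Treat each shell separately and count matching orbitals:
n=8 → 1; n=9 → 2.
Total orbitals: 1 + 2 = 3.

3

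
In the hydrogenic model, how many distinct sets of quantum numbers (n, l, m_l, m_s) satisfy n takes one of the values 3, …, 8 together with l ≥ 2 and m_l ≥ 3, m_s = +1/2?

Work shell by shell — for each n, count the (l, m_l) pairs that satisfy l ≥ 2 and m_l ≥ 3:
n=4 → 1; n=5 → 3; n=6 → 6; n=7 → 10; n=8 → 15.
Orbitals: 1 + 3 + 6 + 10 + 15 = 35. With m_s fixed to +1/2 there is one state per orbital, so 35 states.

35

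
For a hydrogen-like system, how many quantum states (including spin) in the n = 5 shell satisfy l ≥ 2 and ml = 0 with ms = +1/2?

3

With n = 5 the allowed l are 0, 1, …, 4.
Contributions: l=2 → 1; l=3 → 1; l=4 → 1.
Orbitals: 1 + 1 + 1 = 3. With ms fixed to a single value there is one state per orbital, giving 3 states.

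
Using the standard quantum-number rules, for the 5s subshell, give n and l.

n = 5, l = 0

The leading integer gives n = 5; the letter 's' means l = 0.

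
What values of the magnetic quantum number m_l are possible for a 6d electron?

The 6d subshell has l = 2, and m_l takes every integer from −l to +l. With l = 2 that gives the 5 values -2, -1, 0, 1, 2.

-2, -1, 0, 1, 2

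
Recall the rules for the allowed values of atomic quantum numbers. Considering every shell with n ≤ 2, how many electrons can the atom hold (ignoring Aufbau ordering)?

Total orbitals = 1² + 2² = 5. Doubling for spin gives 10 electrons.

10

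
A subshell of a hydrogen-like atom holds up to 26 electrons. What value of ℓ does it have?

ℓ = 6 (i)

2(2ℓ+1) = 26 ⇒ 2ℓ+1 = 13 ⇒ ℓ = 6.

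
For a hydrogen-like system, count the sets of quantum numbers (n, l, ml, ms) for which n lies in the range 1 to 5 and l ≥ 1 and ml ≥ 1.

Work shell by shell — for each n, count the (l, ml) pairs that satisfy l ≥ 1 and ml ≥ 1:
n=2 → 1; n=3 → 3; n=4 → 6; n=5 → 10.
Orbitals: 1 + 3 + 6 + 10 = 20. Including both spin states (ms = ±1/2) gives 2 × 20 = 40 states.

40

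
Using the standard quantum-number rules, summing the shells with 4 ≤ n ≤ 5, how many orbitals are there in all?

41

Shell n has n² orbitals: 4²=16 + 5²=25 = 41 orbitals.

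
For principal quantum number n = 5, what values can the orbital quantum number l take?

0, 1, 2, 3, 4

l is an integer with 0 ≤ l ≤ n−1, so for n = 5: l = 0, 1, 2, 3, 4.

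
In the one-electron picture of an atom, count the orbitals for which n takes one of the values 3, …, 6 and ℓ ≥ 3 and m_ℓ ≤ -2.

16

For each n in the range, tally the orbitals obeying ℓ ≥ 3 and m_ℓ ≤ -2:
n=4 → 2; n=5 → 5; n=6 → 9.
Total orbitals: 2 + 5 + 9 = 16.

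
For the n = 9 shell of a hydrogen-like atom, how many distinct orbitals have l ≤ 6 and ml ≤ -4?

Contributions: l=4 → 1; l=5 → 2; l=6 → 3.
Total orbitals: 1 + 2 + 3 = 6.

6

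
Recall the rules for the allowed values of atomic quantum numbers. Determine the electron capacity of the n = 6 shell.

A shell holds 2n² electrons: 2 × 6² = 2 × 36 = 72.

72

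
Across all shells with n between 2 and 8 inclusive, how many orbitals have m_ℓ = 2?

21

Go shell by shell, enumerating (ℓ, m_ℓ) with m_ℓ = 2:
n=3 → 1; n=4 → 2; n=5 → 3; n=6 → 4; n=7 → 5; n=8 → 6.
Total orbitals: 1 + 2 + 3 + 4 + 5 + 6 = 21.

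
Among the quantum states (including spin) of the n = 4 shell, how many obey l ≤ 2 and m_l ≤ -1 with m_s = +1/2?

3

With n = 4 the allowed l are 0, 1, …, 3.
Per l-value: l=1 → 1; l=2 → 2.
Orbitals: 1 + 2 = 3. With m_s fixed to a single value there is one state per orbital, giving 3 states.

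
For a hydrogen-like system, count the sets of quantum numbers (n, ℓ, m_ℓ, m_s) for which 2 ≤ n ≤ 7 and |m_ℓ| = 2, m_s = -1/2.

30

Go shell by shell, enumerating (ℓ, m_ℓ) with |m_ℓ| = 2:
n=3 → 2; n=4 → 4; n=5 → 6; n=6 → 8; n=7 → 10.
Orbitals: 2 + 4 + 6 + 8 + 10 = 30. With m_s fixed to -1/2 there is one state per orbital, so 30 states.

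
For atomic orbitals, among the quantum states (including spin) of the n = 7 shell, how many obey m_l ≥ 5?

6

With n = 7 the allowed l are 0, 1, …, 6.
Contributions: l=5 → 1; l=6 → 2.
Orbitals: 1 + 2 = 3. Each orbital carries two spin states, so 3 × 2 = 6 states.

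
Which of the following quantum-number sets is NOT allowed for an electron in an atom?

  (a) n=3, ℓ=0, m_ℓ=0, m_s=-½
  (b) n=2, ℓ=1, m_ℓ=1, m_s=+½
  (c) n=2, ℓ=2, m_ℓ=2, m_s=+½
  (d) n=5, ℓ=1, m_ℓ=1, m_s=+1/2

(c) has ℓ = 2 ≥ n = 2, violating 0 ≤ ℓ ≤ n−1.
The remaining sets (a), (b), (d) satisfy all four rules.

(c)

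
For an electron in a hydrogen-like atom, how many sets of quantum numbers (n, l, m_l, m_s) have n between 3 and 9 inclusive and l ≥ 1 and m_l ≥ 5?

40

Per-shell orbital counts meeting the constraint:
n=6 → 1; n=7 → 3; n=8 → 6; n=9 → 10.
Orbitals: 1 + 3 + 6 + 10 = 20. Including both spin states (m_s = ±1/2) gives 2 × 20 = 40 states.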